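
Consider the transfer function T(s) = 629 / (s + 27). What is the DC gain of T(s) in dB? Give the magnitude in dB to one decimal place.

27.3 dB

T(0) = 629 / 27 = 23.296
20 log₁₀(23.296) = 27.35 dB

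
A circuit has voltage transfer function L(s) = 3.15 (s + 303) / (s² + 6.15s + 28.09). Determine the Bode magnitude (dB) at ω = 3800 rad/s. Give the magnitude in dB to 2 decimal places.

-61.60 dB

|j3800 + 303| = √(3800² + 303²) = 3812
|(j3800)² + 6.15(j3800) + 28.09| = |-1.444e+07 + j23370| = 1.444e+07
|L(j3800)| = 3.15 × 3812 / 1.444e+07 = 0.00083158
20 log₁₀(0.00083158) = -61.602 dB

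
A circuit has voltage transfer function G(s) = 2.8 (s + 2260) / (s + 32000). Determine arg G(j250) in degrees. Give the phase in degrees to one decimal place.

∠(j250 + 2260) = arctan(250/2260) = 6.31°
∠(j250 + 32000) = arctan(250/32000) = 0.45°
∠G(j250) = 6.31° − 0.45° = 5.86°

5.9°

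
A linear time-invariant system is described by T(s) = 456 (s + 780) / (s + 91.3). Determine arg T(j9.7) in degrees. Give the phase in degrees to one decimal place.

-5.4°

∠(j9.7 + 780) = arctan(9.7/780) = 0.71°
∠(j9.7 + 91.3) = arctan(9.7/91.3) = 6.06°
∠T(j9.7) = 0.71° − 6.06° = -5.35°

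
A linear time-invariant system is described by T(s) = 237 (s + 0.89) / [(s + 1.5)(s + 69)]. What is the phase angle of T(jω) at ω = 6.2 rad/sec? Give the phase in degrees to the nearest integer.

∠(j6.2 + 0.89) = arctan(6.2/0.89) = 81.83°
∠(j6.2 + 1.5) = arctan(6.2/1.5) = 76.40°
∠(j6.2 + 69) = arctan(6.2/69) = 5.13°
∠T(j6.2) = 81.83° − (76.40° + 5.13°) = 0.30°

0°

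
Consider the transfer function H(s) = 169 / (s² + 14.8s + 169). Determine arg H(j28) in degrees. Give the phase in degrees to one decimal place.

∠[(j28)² + 14.8(j28) + 169] = ∠[-615 + j414.4] = 146.03°
∠H(j28) = −146.03° = -146.03°

-146.0 deg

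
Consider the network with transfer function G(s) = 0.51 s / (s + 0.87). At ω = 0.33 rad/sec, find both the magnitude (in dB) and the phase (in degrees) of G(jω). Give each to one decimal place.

|j0.33| = 0.33
|j0.33 + 0.87| = √(0.33² + 0.87²) = 0.9305
|G(j0.33)| = 0.51 × 0.33 / 0.9305 = 0.18087
20 log₁₀(0.18087) = -14.85 dB
∠(j0.33) = 90.00°
∠(j0.33 + 0.87) = arctan(0.33/0.87) = 20.77°
∠G(j0.33) = 90.00° − 20.77° = 69.23°

|G| = -14.9 dB, ∠G = 69.2 deg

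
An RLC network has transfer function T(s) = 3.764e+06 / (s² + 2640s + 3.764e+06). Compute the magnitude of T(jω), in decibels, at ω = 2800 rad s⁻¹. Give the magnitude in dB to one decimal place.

|(j2800)² + 2640(j2800) + 3.764e+06| = |-4.076e+06 + j7.392e+06| = 8.441e+06
|T(j2800)| = 3.764e+06 / 8.441e+06 = 0.4459
20 log₁₀(0.4459) = -7.02 dB

-7.0 dB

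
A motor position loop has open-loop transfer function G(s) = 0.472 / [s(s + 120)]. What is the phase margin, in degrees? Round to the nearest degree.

90°

Gain crossover: |G(jω)| = 1 at ω ≈ 0.00393 rad s⁻¹.
∠G(j0.00393) = −90° − arctan(0.00393/120) ≈ -90.00°
PM = 180° + (-90.00°) = 90.00°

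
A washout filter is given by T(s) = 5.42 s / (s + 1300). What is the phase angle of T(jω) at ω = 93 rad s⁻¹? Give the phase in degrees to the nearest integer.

∠(j93) = 90.00°
∠(j93 + 1300) = arctan(93/1300) = 4.09°
∠T(j93) = 90.00° − 4.09° = 85.91°

86°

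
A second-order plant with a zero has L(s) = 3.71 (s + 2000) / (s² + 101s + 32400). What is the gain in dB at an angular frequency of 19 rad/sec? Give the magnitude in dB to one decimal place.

-12.7 dB

|j19 + 2000| = √(19² + 2000²) = 2000
|(j19)² + 101(j19) + 32400| = |32039 + j1919| = 3.21e+04
|L(j19)| = 3.71 × 2000 / 3.21e+04 = 0.23119
20 log₁₀(0.23119) = -12.72 dB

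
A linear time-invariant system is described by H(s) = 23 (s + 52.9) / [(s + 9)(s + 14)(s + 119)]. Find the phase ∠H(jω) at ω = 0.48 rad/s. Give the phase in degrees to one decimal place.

∠(j0.48 + 52.9) = arctan(0.48/52.9) = 0.52°
∠(j0.48 + 9) = arctan(0.48/9) = 3.05°
∠(j0.48 + 14) = arctan(0.48/14) = 1.96°
∠(j0.48 + 119) = arctan(0.48/119) = 0.23°
∠H(j0.48) = 0.52° − (3.05° + 1.96° + 0.23°) = -4.73°

-4.7°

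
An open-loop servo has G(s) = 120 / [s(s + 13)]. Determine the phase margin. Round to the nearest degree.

Gain crossover: |G(jω)| = 1 at ω ≈ 7.89 rad/sec.
∠G(j7.89) = −90° − arctan(7.89/13) ≈ -121.26°
PM = 180° + (-121.26°) = 58.74°

59°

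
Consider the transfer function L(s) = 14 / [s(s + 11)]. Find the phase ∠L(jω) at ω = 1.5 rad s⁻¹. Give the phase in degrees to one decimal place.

-97.8°

∠(j1.5 + 11) = arctan(1.5/11) = 7.77°
∠(j1.5) = 90.00°
∠L(j1.5) = − (7.77° + 90.00°) = -97.77°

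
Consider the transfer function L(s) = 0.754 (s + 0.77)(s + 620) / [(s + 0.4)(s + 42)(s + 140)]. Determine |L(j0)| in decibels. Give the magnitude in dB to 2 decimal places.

L(0) = 0.754 × 0.77 × 620 / (0.4 × 42 × 140) = 0.15304
20 log₁₀(0.15304) = -16.304 dB

-16.30 dB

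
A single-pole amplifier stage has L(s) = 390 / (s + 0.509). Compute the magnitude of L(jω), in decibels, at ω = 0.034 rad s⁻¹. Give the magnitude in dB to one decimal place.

|j0.034 + 0.509| = √(0.034² + 0.509²) = 0.5101
|L(j0.034)| = 390 / 0.5101 = 764.5
20 log₁₀(764.5) = 57.67 dB

57.7 dB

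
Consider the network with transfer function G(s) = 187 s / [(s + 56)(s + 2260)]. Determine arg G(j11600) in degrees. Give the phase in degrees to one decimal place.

∠(j11600) = 90.00°
∠(j11600 + 56) = arctan(11600/56) = 89.72°
∠(j11600 + 2260) = arctan(11600/2260) = 78.98°
∠G(j11600) = 90.00° − (89.72° + 78.98°) = -78.70°

-78.7°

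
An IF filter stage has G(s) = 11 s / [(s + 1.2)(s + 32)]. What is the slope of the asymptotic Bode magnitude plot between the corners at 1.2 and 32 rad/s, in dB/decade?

0 dB/decade

In this band the factors already past their corner are: 1 differentiator zero, pole at 1.2; net slope = 0 dB/decade.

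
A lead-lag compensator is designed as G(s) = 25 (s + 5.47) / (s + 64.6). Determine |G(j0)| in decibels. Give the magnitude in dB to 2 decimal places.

6.51 dB

G(0) = 25 × 5.47 / 64.6 = 2.1169
20 log₁₀(2.1169) = 6.514 dB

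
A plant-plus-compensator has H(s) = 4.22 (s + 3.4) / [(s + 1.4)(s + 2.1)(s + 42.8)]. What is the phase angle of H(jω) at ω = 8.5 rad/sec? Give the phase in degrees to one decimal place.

-99.8°

∠(j8.5 + 3.4) = arctan(8.5/3.4) = 68.20°
∠(j8.5 + 1.4) = arctan(8.5/1.4) = 80.65°
∠(j8.5 + 2.1) = arctan(8.5/2.1) = 76.12°
∠(j8.5 + 42.8) = arctan(8.5/42.8) = 11.23°
∠H(j8.5) = 68.20° − (80.65° + 76.12° + 11.23°) = -99.80°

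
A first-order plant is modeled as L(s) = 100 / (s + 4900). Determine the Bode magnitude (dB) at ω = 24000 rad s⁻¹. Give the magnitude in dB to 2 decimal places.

-47.78 dB

|j24000 + 4900| = √(24000² + 4900²) = 2.45e+04
|L(j24000)| = 100 / 2.45e+04 = 0.0040824
20 log₁₀(0.0040824) = -47.782 dB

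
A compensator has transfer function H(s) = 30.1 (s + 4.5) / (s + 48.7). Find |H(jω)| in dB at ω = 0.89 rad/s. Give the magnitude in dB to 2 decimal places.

|j0.89 + 4.5| = √(0.89² + 4.5²) = 4.587
|j0.89 + 48.7| = √(0.89² + 48.7²) = 48.71
|H(j0.89)| = 30.1 × 4.587 / 48.71 = 2.8347
20 log₁₀(2.8347) = 9.050 dB

9.05 dB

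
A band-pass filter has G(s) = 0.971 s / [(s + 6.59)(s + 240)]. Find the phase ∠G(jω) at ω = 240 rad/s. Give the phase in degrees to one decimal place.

-43.4°

∠(j240) = 90.00°
∠(j240 + 6.59) = arctan(240/6.59) = 88.43°
∠(j240 + 240) = arctan(240/240) = 45.00°
∠G(j240) = 90.00° − (88.43° + 45.00°) = -43.43°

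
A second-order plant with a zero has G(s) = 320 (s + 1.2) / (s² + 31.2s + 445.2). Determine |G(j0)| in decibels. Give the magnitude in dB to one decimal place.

G(0) = 320 × 1.2 / 445.2 = 0.86253
20 log₁₀(0.86253) = -1.28 dB

-1.3 dB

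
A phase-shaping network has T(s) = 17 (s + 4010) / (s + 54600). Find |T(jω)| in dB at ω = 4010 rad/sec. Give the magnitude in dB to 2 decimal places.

|j4010 + 4010| = √(4010² + 4010²) = 5671
|j4010 + 54600| = √(4010² + 54600²) = 5.475e+04
|T(j4010)| = 17 × 5671 / 5.475e+04 = 1.761
20 log₁₀(1.761) = 4.915 dB

4.91 dB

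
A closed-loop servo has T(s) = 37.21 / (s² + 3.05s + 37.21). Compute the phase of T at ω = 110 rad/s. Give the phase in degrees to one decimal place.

∠[(j110)² + 3.05(j110) + 37.21] = ∠[-12063 + j335.5] = 178.41°
∠T(j110) = −178.41° = -178.41°

-178.4 deg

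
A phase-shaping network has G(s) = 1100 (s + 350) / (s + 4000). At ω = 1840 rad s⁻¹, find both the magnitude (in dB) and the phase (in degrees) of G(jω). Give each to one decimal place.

|j1840 + 350| = √(1840² + 350²) = 1873
|j1840 + 4000| = √(1840² + 4000²) = 4403
|G(j1840)| = 1100 × 1873 / 4403 = 467.94
20 log₁₀(467.94) = 53.40 dB
∠(j1840 + 350) = arctan(1840/350) = 79.23°
∠(j1840 + 4000) = arctan(1840/4000) = 24.70°
∠G(j1840) = 79.23° − 24.70° = 54.53°

|G| = 53.4 dB, ∠G = 54.5°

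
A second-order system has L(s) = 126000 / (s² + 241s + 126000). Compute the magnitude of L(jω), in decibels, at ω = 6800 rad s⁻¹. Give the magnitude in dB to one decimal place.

|(j6800)² + 241(j6800) + 126000| = |-4.6114e+07 + j1.6388e+06| = 4.614e+07
|L(j6800)| = 126000 / 4.614e+07 = 0.0027306
20 log₁₀(0.0027306) = -51.27 dB

-51.3 dB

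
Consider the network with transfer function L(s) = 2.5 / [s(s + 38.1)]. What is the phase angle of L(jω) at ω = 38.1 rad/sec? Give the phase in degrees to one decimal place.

-135.0°

∠(j38.1 + 38.1) = arctan(38.1/38.1) = 45.00°
∠(j38.1) = 90.00°
∠L(j38.1) = − (45.00° + 90.00°) = -135.00°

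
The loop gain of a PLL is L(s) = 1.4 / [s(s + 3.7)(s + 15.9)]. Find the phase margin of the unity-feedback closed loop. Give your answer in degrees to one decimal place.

89.5 deg

Gain crossover: |L(jω)| = 1 at ω ≈ 0.0238 rad/s.
∠L(j0.0238) = −90° − arctan(0.0238/3.7) − arctan(0.0238/15.9) ≈ -90.45°
PM = 180° + (-90.45°) = 89.55°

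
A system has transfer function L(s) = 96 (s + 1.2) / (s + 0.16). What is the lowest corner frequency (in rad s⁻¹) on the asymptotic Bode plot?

Break frequencies occur at each pole and zero magnitude: 0.16 rad s⁻¹, 1.2 rad s⁻¹.
The lowest is 0.16 rad s⁻¹.

0.16 rad s⁻¹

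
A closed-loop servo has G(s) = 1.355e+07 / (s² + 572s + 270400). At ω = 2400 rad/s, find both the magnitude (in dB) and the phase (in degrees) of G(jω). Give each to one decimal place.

|G| = 7.6 dB, ∠G = -166.0°

|(j2400)² + 572(j2400) + 270400| = |-5.4896e+06 + j1.3728e+06| = 5.659e+06
|G(j2400)| = 1.355e+07 / 5.659e+06 = 2.3946
20 log₁₀(2.3946) = 7.58 dB
∠[(j2400)² + 572(j2400) + 270400] = ∠[-5.4896e+06 + j1.3728e+06] = 165.96°
∠G(j2400) = −165.96° = -165.96°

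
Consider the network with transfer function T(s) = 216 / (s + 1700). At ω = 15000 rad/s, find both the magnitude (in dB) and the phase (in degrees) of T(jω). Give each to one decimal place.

|j15000 + 1700| = √(15000² + 1700²) = 1.51e+04
|T(j15000)| = 216 / 1.51e+04 = 0.014308
20 log₁₀(0.014308) = -36.89 dB
∠(j15000 + 1700) = arctan(15000/1700) = 83.53°
∠T(j15000) = −83.53° = -83.53°

|T| = -36.9 dB, ∠T = -83.5°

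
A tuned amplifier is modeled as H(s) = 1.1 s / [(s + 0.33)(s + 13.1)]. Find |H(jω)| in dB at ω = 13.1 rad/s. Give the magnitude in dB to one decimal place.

-24.5 dB

|j13.1| = 13.1
|j13.1 + 0.33| = √(13.1² + 0.33²) = 13.1
|j13.1 + 13.1| = √(13.1² + 13.1²) = 18.53
|H(j13.1)| = 1.1 × 13.1 / (13.1 × 18.53) = 0.059357
20 log₁₀(0.059357) = -24.53 dB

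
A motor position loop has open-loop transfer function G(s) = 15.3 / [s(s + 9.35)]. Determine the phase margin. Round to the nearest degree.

80°

Gain crossover: |G(jω)| = 1 at ω ≈ 1.61 rad/sec.
∠G(j1.61) = −90° − arctan(1.61/9.35) ≈ -99.79°
PM = 180° + (-99.79°) = 80.21°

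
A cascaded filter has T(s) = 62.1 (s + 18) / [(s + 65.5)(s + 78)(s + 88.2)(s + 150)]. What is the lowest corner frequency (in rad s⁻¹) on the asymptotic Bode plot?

Break frequencies occur at each pole and zero magnitude: 18 rad s⁻¹, 65.5 rad s⁻¹, 78 rad s⁻¹, 88.2 rad s⁻¹, 150 rad s⁻¹.
The lowest is 18 rad s⁻¹.

18 rad s⁻¹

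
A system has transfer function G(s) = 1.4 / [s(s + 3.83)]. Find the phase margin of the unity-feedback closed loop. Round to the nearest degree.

Gain crossover: |G(jω)| = 1 at ω ≈ 0.364 rad/s.
∠G(j0.364) = −90° − arctan(0.364/3.83) ≈ -95.43°
PM = 180° + (-95.43°) = 84.57°

85°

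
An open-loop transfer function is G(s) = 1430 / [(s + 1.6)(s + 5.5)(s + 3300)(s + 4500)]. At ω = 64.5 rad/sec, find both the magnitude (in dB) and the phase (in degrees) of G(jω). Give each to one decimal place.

|G| = -152.7 dB, ∠G = -175.6°

|j64.5 + 1.6| = √(64.5² + 1.6²) = 64.52
|j64.5 + 5.5| = √(64.5² + 5.5²) = 64.73
|j64.5 + 3300| = √(64.5² + 3300²) = 3301
|j64.5 + 4500| = √(64.5² + 4500²) = 4500
|G(j64.5)| = 1430 / (64.52 × 64.73 × 3301 × 4500) = 2.3049e-08
20 log₁₀(2.3049e-08) = -152.75 dB
∠(j64.5 + 1.6) = arctan(64.5/1.6) = 88.58°
∠(j64.5 + 5.5) = arctan(64.5/5.5) = 85.13°
∠(j64.5 + 3300) = arctan(64.5/3300) = 1.12°
∠(j64.5 + 4500) = arctan(64.5/4500) = 0.82°
∠G(j64.5) = − (88.58° + 85.13° + 1.12° + 0.82°) = -175.65°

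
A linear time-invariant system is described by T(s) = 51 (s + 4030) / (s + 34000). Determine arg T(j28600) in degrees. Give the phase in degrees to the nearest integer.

42 deg

∠(j28600 + 4030) = arctan(28600/4030) = 81.98°
∠(j28600 + 34000) = arctan(28600/34000) = 40.07°
∠T(j28600) = 81.98° − 40.07° = 41.91°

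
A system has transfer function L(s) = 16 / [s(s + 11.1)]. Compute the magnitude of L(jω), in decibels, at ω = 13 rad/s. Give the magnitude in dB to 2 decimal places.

|j13 + 11.1| = √(13² + 11.1²) = 17.09
|j13| = 13
|L(j13)| = 16 / (17.09 × 13) = 0.071999
20 log₁₀(0.071999) = -22.853 dB

-22.85 dB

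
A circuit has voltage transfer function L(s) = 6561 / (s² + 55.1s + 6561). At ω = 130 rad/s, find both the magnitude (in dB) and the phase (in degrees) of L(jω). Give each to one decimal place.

|(j130)² + 55.1(j130) + 6561| = |-10339 + j7163| = 1.258e+04
|L(j130)| = 6561 / 1.258e+04 = 0.52163
20 log₁₀(0.52163) = -5.65 dB
∠[(j130)² + 55.1(j130) + 6561] = ∠[-10339 + j7163] = 145.29°
∠L(j130) = −145.29° = -145.29°

|L| = -5.7 dB, ∠L = -145.3°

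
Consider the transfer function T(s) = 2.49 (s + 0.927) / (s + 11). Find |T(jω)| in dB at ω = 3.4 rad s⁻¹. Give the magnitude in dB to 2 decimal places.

-2.36 dB

|j3.4 + 0.927| = √(3.4² + 0.927²) = 3.524
|j3.4 + 11| = √(3.4² + 11²) = 11.51
|T(j3.4)| = 2.49 × 3.524 / 11.51 = 0.76215
20 log₁₀(0.76215) = -2.359 dB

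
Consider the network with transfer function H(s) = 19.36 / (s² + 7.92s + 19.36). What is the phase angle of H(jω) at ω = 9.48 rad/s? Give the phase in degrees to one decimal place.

-133.2°

∠[(j9.48)² + 7.92(j9.48) + 19.36] = ∠[-70.51 + j75.082] = 133.20°
∠H(j9.48) = −133.20° = -133.20°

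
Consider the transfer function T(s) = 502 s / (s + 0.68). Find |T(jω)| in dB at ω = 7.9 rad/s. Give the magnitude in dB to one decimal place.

|j7.9| = 7.9
|j7.9 + 0.68| = √(7.9² + 0.68²) = 7.929
|T(j7.9)| = 502 × 7.9 / 7.929 = 500.15
20 log₁₀(500.15) = 53.98 dB

54.0 dB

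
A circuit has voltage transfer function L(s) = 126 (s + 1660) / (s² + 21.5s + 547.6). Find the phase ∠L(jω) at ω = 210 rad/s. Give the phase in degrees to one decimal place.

-166.9°

∠(j210 + 1660) = arctan(210/1660) = 7.21°
∠[(j210)² + 21.5(j210) + 547.6] = ∠[-43552 + j4515] = 174.08°
∠L(j210) = 7.21° − 174.08° = -166.87°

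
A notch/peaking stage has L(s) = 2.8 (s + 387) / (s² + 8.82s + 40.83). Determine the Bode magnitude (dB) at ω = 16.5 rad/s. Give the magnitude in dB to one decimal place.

12.0 dB

|j16.5 + 387| = √(16.5² + 387²) = 387.4
|(j16.5)² + 8.82(j16.5) + 40.83| = |-231.42 + j145.53| = 273.4
|L(j16.5)| = 2.8 × 387.4 / 273.4 = 3.9674
20 log₁₀(3.9674) = 11.97 dB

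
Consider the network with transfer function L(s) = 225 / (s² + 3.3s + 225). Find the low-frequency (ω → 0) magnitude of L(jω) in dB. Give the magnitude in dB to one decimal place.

L(0) = 225 / 225 = 1
20 log₁₀(1) = 0.00 dB

0.0 dB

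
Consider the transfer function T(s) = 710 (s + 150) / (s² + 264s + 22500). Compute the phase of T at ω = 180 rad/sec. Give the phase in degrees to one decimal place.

-51.6 deg

∠(j180 + 150) = arctan(180/150) = 50.19°
∠[(j180)² + 264(j180) + 22500] = ∠[-9900 + j47520] = 101.77°
∠T(j180) = 50.19° − 101.77° = -51.57°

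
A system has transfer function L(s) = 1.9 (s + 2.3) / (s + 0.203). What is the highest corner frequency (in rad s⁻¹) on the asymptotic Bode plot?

2.3 rad s⁻¹

Break frequencies occur at each pole and zero magnitude: 0.203 rad s⁻¹, 2.3 rad s⁻¹.
The highest is 2.3 rad s⁻¹.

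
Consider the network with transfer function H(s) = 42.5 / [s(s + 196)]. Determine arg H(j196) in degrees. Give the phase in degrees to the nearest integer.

∠(j196 + 196) = arctan(196/196) = 45.00°
∠(j196) = 90.00°
∠H(j196) = − (45.00° + 90.00°) = -135.00°

-135 deg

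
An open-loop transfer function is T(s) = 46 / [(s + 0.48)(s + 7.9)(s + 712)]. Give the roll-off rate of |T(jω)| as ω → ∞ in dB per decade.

With 0 zeros and 3 poles, the high-frequency asymptotic slope is 20 × (0 − 3) = -60 dB/decade.

-60 dB/decade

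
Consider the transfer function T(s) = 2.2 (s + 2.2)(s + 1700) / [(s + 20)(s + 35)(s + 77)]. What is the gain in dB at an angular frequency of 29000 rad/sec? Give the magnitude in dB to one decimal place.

-82.4 dB

|j29000 + 2.2| = √(29000² + 2.2²) = 2.9e+04
|j29000 + 1700| = √(29000² + 1700²) = 2.905e+04
|j29000 + 20| = √(29000² + 20²) = 2.9e+04
|j29000 + 35| = √(29000² + 35²) = 2.9e+04
|j29000 + 77| = √(29000² + 77²) = 2.9e+04
|T(j29000)| = 2.2 × 2.9e+04 × 2.905e+04 / (2.9e+04 × 2.9e+04 × 2.9e+04) = 7.5992e-05
20 log₁₀(7.5992e-05) = -82.38 dB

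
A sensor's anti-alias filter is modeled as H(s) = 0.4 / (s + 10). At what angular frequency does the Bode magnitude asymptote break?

10 rad/sec

The single real pole at s = −10 gives a corner at ω = 10 rad/sec.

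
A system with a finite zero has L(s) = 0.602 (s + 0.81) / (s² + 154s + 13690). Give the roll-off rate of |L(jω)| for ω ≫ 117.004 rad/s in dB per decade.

With 1 zero and 2 poles, the high-frequency asymptotic slope is 20 × (1 − 2) = -20 dB/decade.

-20 dB/decade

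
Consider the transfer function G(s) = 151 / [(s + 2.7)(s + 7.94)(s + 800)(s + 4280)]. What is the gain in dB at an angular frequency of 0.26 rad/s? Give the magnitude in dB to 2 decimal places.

-113.78 dB

|j0.26 + 2.7| = √(0.26² + 2.7²) = 2.712
|j0.26 + 7.94| = √(0.26² + 7.94²) = 7.944
|j0.26 + 800| = √(0.26² + 800²) = 800
|j0.26 + 4280| = √(0.26² + 4280²) = 4280
|G(j0.26)| = 151 / (2.712 × 7.944 × 800 × 4280) = 2.0465e-06
20 log₁₀(2.0465e-06) = -113.780 dB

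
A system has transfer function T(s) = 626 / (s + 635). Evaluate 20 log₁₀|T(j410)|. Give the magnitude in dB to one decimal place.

-1.6 dB

|j410 + 635| = √(410² + 635²) = 755.9
|T(j410)| = 626 / 755.9 = 0.8282
20 log₁₀(0.8282) = -1.64 dB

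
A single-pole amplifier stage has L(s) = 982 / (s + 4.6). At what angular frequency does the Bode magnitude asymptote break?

The single real pole at s = −4.6 gives a corner at ω = 4.6 rad/sec.

4.6 rad/sec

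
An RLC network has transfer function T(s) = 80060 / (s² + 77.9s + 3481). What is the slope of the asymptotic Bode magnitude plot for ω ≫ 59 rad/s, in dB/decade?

-40 dB/decade

With 0 zeros and 2 poles, the high-frequency asymptotic slope is 20 × (0 − 2) = -40 dB/decade.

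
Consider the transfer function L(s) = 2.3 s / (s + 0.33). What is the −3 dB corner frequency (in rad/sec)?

For a single-pole high-pass, the −3 dB point is at the pole: ω = 0.33 rad/sec.

0.33 rad/sec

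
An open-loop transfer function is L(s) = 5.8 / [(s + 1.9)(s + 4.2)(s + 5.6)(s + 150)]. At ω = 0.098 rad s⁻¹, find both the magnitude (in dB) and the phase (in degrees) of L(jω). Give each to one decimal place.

|L| = -61.3 dB, ∠L = -5.3°

|j0.098 + 1.9| = √(0.098² + 1.9²) = 1.903
|j0.098 + 4.2| = √(0.098² + 4.2²) = 4.201
|j0.098 + 5.6| = √(0.098² + 5.6²) = 5.601
|j0.098 + 150| = √(0.098² + 150²) = 150
|L(j0.098)| = 5.8 / (1.903 × 4.201 × 5.601 × 150) = 0.00086374
20 log₁₀(0.00086374) = -61.27 dB
∠(j0.098 + 1.9) = arctan(0.098/1.9) = 2.95°
∠(j0.098 + 4.2) = arctan(0.098/4.2) = 1.34°
∠(j0.098 + 5.6) = arctan(0.098/5.6) = 1.00°
∠(j0.098 + 150) = arctan(0.098/150) = 0.04°
∠L(j0.098) = − (2.95° + 1.34° + 1.00° + 0.04°) = -5.33°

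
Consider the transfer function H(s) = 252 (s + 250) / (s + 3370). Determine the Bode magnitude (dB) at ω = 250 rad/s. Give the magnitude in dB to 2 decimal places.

28.42 dB

|j250 + 250| = √(250² + 250²) = 353.6
|j250 + 3370| = √(250² + 3370²) = 3379
|H(j250)| = 252 × 353.6 / 3379 = 26.365
20 log₁₀(26.365) = 28.421 dB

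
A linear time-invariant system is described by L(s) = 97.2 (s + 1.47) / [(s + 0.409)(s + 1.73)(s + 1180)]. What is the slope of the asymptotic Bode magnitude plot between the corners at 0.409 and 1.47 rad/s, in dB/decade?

-20 dB/decade

In this band the factors already past their corner are: pole at 0.409; net slope = -20 dB/decade.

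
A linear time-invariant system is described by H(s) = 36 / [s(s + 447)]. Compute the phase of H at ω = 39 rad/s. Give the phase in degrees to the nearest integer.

∠(j39 + 447) = arctan(39/447) = 4.99°
∠(j39) = 90.00°
∠H(j39) = − (4.99° + 90.00°) = -94.99°

-95°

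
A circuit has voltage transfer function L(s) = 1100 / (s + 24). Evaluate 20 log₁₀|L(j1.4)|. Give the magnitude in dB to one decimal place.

33.2 dB

|j1.4 + 24| = √(1.4² + 24²) = 24.04
|L(j1.4)| = 1100 / 24.04 = 45.756
20 log₁₀(45.756) = 33.21 dB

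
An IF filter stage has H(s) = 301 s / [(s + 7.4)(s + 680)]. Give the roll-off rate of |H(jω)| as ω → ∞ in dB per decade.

-20 dB/decade

With 1 zero and 2 poles, the high-frequency asymptotic slope is 20 × (1 − 2) = -20 dB/decade.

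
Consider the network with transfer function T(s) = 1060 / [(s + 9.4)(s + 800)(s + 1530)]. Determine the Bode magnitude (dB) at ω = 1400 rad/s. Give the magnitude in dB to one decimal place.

-132.9 dB

|j1400 + 9.4| = √(1400² + 9.4²) = 1400
|j1400 + 800| = √(1400² + 800²) = 1612
|j1400 + 1530| = √(1400² + 1530²) = 2074
|T(j1400)| = 1060 / (1400 × 1612 × 2074) = 2.2641e-07
20 log₁₀(2.2641e-07) = -132.90 dB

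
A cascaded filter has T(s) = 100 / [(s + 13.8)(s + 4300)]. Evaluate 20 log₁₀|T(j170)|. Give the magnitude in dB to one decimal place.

-77.3 dB

|j170 + 13.8| = √(170² + 13.8²) = 170.6
|j170 + 4300| = √(170² + 4300²) = 4303
|T(j170)| = 100 / (170.6 × 4303) = 0.00013624
20 log₁₀(0.00013624) = -77.31 dB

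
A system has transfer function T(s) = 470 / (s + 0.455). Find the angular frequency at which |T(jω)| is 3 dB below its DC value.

For a single-pole low-pass, the −3 dB point is at the pole: ω = 0.455 rad/sec.

0.455 rad/sec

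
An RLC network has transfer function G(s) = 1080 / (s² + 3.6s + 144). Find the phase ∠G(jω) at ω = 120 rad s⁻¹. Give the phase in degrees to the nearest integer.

∠[(j120)² + 3.6(j120) + 144] = ∠[-14256 + j432] = 178.26°
∠G(j120) = −178.26° = -178.26°

-178°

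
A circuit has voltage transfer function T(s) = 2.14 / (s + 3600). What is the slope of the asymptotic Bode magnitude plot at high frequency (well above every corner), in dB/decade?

With 0 zeros and 1 pole, the high-frequency asymptotic slope is 20 × (0 − 1) = -20 dB/decade.

-20 dB/decade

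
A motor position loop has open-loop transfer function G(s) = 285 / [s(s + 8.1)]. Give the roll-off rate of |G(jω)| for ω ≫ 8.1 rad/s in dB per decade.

With 0 zeros and 2 poles, the high-frequency asymptotic slope is 20 × (0 − 2) = -40 dB/decade.

-40 dB/decade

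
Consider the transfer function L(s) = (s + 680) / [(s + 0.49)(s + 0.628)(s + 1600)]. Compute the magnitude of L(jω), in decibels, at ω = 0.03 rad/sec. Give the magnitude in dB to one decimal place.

2.8 dB

|j0.03 + 680| = √(0.03² + 680²) = 680
|j0.03 + 0.49| = √(0.03² + 0.49²) = 0.4909
|j0.03 + 0.628| = √(0.03² + 0.628²) = 0.6287
|j0.03 + 1600| = √(0.03² + 1600²) = 1600
|L(j0.03)| = 1 × 680 / (0.4909 × 0.6287 × 1600) = 1.377
20 log₁₀(1.377) = 2.78 dB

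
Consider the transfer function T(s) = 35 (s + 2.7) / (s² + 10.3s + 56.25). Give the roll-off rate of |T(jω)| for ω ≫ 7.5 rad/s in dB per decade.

-20 dB/decade

With 1 zero and 2 poles, the high-frequency asymptotic slope is 20 × (1 − 2) = -20 dB/decade.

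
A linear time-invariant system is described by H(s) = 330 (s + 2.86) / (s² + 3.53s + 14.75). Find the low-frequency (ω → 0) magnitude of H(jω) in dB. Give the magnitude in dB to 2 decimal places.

H(0) = 330 × 2.86 / 14.75 = 63.986
20 log₁₀(63.986) = 36.122 dB

36.12 dB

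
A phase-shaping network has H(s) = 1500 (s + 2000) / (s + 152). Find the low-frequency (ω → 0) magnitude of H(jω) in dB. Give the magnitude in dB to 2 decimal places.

85.91 dB

H(0) = 1500 × 2000 / 152 = 19737
20 log₁₀(19737) = 85.906 dB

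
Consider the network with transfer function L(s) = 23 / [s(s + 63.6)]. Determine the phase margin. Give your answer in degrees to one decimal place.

89.7°

Gain crossover: |L(jω)| = 1 at ω ≈ 0.362 rad s⁻¹.
∠L(j0.362) = −90° − arctan(0.362/63.6) ≈ -90.33°
PM = 180° + (-90.33°) = 89.67°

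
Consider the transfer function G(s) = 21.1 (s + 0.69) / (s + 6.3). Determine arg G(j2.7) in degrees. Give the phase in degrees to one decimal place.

∠(j2.7 + 0.69) = arctan(2.7/0.69) = 75.66°
∠(j2.7 + 6.3) = arctan(2.7/6.3) = 23.20°
∠G(j2.7) = 75.66° − 23.20° = 52.47°

52.5°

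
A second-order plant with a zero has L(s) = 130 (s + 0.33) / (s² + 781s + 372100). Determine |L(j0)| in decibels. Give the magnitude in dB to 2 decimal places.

-78.76 dB

L(0) = 130 × 0.33 / 372100 = 0.00011529
20 log₁₀(0.00011529) = -78.764 dB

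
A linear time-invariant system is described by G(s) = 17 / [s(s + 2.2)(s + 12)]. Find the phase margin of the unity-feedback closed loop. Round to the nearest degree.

71°

Gain crossover: |G(jω)| = 1 at ω ≈ 0.619 rad/s.
∠G(j0.619) = −90° − arctan(0.619/2.2) − arctan(0.619/12) ≈ -108.67°
PM = 180° + (-108.67°) = 71.33°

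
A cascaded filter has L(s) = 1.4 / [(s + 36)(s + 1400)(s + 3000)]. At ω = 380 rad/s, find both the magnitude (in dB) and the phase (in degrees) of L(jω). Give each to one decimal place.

|j380 + 36| = √(380² + 36²) = 381.7
|j380 + 1400| = √(380² + 1400²) = 1451
|j380 + 3000| = √(380² + 3000²) = 3024
|L(j380)| = 1.4 / (381.7 × 1451 × 3024) = 8.3611e-10
20 log₁₀(8.3611e-10) = -181.55 dB
∠(j380 + 36) = arctan(380/36) = 84.59°
∠(j380 + 1400) = arctan(380/1400) = 15.19°
∠(j380 + 3000) = arctan(380/3000) = 7.22°
∠L(j380) = − (84.59° + 15.19° + 7.22°) = -106.99°

|L| = -181.6 dB, ∠L = -107.0 deg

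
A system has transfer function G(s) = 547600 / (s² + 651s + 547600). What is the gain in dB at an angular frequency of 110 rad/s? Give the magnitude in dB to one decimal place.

|(j110)² + 651(j110) + 547600| = |5.355e+05 + j71610| = 5.403e+05
|G(j110)| = 547600 / 5.403e+05 = 1.0136
20 log₁₀(1.0136) = 0.12 dB

0.1 dB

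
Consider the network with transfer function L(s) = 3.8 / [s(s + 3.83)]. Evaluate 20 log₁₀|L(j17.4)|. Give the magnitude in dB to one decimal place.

|j17.4 + 3.83| = √(17.4² + 3.83²) = 17.82
|j17.4| = 17.4
|L(j17.4)| = 3.8 / (17.82 × 17.4) = 0.012258
20 log₁₀(0.012258) = -38.23 dB

-38.2 dB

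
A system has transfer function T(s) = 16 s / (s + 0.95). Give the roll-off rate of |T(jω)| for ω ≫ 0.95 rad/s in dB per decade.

0 dB/decade

With 1 zero and 1 pole, the high-frequency asymptotic slope is 20 × (1 − 1) = 0 dB/decade.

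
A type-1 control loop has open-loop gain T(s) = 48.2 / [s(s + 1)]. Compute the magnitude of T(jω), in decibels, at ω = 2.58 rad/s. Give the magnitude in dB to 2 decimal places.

16.59 dB

|j2.58 + 1| = √(2.58² + 1²) = 2.767
|j2.58| = 2.58
|T(j2.58)| = 48.2 / (2.767 × 2.58) = 6.7517
20 log₁₀(6.7517) = 16.588 dB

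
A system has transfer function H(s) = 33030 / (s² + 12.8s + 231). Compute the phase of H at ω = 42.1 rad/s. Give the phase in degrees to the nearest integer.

∠[(j42.1)² + 12.8(j42.1) + 231] = ∠[-1541.4 + j538.88] = 160.73°
∠H(j42.1) = −160.73° = -160.73°

-161°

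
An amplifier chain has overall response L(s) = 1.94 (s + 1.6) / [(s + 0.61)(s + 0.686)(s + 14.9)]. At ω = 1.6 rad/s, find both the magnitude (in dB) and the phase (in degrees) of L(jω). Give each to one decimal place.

|j1.6 + 1.6| = √(1.6² + 1.6²) = 2.263
|j1.6 + 0.61| = √(1.6² + 0.61²) = 1.712
|j1.6 + 0.686| = √(1.6² + 0.686²) = 1.741
|j1.6 + 14.9| = √(1.6² + 14.9²) = 14.99
|L(j1.6)| = 1.94 × 2.263 / (1.712 × 1.741 × 14.99) = 0.098267
20 log₁₀(0.098267) = -20.15 dB
∠(j1.6 + 1.6) = arctan(1.6/1.6) = 45.00°
∠(j1.6 + 0.61) = arctan(1.6/0.61) = 69.13°
∠(j1.6 + 0.686) = arctan(1.6/0.686) = 66.79°
∠(j1.6 + 14.9) = arctan(1.6/14.9) = 6.13°
∠L(j1.6) = 45.00° − (69.13° + 66.79° + 6.13°) = -97.05°

|L| = -20.2 dB, ∠L = -97.1°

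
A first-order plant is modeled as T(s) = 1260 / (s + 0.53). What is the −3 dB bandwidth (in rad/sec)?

For a single-pole low-pass, the −3 dB point is at the pole: ω = 0.53 rad/sec.

0.53 rad/sec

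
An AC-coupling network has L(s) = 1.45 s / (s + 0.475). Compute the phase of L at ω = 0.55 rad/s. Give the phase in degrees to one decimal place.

40.8°

∠(j0.55) = 90.00°
∠(j0.55 + 0.475) = arctan(0.55/0.475) = 49.18°
∠L(j0.55) = 90.00° − 49.18° = 40.82°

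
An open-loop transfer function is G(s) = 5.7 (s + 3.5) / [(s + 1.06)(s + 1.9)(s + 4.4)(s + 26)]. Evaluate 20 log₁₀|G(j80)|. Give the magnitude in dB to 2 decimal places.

|j80 + 3.5| = √(80² + 3.5²) = 80.08
|j80 + 1.06| = √(80² + 1.06²) = 80.01
|j80 + 1.9| = √(80² + 1.9²) = 80.02
|j80 + 4.4| = √(80² + 4.4²) = 80.12
|j80 + 26| = √(80² + 26²) = 84.12
|G(j80)| = 5.7 × 80.08 / (80.01 × 80.02 × 80.12 × 84.12) = 1.0578e-05
20 log₁₀(1.0578e-05) = -99.512 dB

-99.51 dB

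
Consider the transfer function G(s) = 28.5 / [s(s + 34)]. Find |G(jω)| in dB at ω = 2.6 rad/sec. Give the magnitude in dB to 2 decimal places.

-9.86 dB

|j2.6 + 34| = √(2.6² + 34²) = 34.1
|j2.6| = 2.6
|G(j2.6)| = 28.5 / (34.1 × 2.6) = 0.32146
20 log₁₀(0.32146) = -9.857 dB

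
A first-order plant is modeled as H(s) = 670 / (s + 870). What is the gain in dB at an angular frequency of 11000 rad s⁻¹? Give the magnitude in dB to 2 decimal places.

|j11000 + 870| = √(11000² + 870²) = 1.103e+04
|H(j11000)| = 670 / 1.103e+04 = 0.060719
20 log₁₀(0.060719) = -24.333 dB

-24.33 dB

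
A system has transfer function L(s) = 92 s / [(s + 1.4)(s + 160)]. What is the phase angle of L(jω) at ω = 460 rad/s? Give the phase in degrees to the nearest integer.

∠(j460) = 90.00°
∠(j460 + 1.4) = arctan(460/1.4) = 89.83°
∠(j460 + 160) = arctan(460/160) = 70.82°
∠L(j460) = 90.00° − (89.83° + 70.82°) = -70.65°

-71°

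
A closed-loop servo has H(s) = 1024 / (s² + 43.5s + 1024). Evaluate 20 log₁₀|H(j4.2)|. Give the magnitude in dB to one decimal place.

0.0 dB

|(j4.2)² + 43.5(j4.2) + 1024| = |1006.4 + j182.7| = 1023
|H(j4.2)| = 1024 / 1023 = 1.0012
20 log₁₀(1.0012) = 0.01 dB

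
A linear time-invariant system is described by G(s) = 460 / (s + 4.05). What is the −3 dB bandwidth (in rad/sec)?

4.05 rad/sec

For a single-pole low-pass, the −3 dB point is at the pole: ω = 4.05 rad/sec.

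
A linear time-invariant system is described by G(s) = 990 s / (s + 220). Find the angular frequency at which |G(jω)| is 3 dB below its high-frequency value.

220 rad/sec

For a single-pole high-pass, the −3 dB point is at the pole: ω = 220 rad/sec.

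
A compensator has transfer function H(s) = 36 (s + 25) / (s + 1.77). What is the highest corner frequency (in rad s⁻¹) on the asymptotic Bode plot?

Break frequencies occur at each pole and zero magnitude: 1.77 rad s⁻¹, 25 rad s⁻¹.
The highest is 25 rad s⁻¹.

25 rad s⁻¹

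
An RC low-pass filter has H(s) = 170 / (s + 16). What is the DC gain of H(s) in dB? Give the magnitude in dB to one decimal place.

20.5 dB

H(0) = 170 / 16 = 10.625
20 log₁₀(10.625) = 20.53 dB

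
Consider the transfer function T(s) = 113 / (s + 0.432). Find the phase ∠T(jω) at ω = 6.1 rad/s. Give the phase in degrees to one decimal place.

-85.9°

∠(j6.1 + 0.432) = arctan(6.1/0.432) = 85.95°
∠T(j6.1) = −85.95° = -85.95°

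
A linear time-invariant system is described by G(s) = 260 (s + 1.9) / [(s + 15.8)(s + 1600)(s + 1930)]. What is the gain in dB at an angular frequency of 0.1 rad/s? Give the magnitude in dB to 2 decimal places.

-99.88 dB

|j0.1 + 1.9| = √(0.1² + 1.9²) = 1.903
|j0.1 + 15.8| = √(0.1² + 15.8²) = 15.8
|j0.1 + 1600| = √(0.1² + 1600²) = 1600
|j0.1 + 1930| = √(0.1² + 1930²) = 1930
|G(j0.1)| = 260 × 1.903 / (15.8 × 1600 × 1930) = 1.0139e-05
20 log₁₀(1.0139e-05) = -99.880 dB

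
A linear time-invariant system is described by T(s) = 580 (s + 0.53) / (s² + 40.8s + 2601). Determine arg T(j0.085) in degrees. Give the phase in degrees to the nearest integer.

∠(j0.085 + 0.53) = arctan(0.085/0.53) = 9.11°
∠[(j0.085)² + 40.8(j0.085) + 2601] = ∠[2601 + j3.468] = 0.08°
∠T(j0.085) = 9.11° − 0.08° = 9.03°

9°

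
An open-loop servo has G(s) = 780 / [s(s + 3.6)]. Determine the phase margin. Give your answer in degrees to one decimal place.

7.4°

Gain crossover: |G(jω)| = 1 at ω ≈ 27.8 rad/s.
∠G(j27.8) = −90° − arctan(27.8/3.6) ≈ -172.62°
PM = 180° + (-172.62°) = 7.38°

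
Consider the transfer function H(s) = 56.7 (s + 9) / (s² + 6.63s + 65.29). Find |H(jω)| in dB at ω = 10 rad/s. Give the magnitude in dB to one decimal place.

20.2 dB

|j10 + 9| = √(10² + 9²) = 13.45
|(j10)² + 6.63(j10) + 65.29| = |-34.71 + j66.3| = 74.84
|H(j10)| = 56.7 × 13.45 / 74.84 = 10.193
20 log₁₀(10.193) = 20.17 dB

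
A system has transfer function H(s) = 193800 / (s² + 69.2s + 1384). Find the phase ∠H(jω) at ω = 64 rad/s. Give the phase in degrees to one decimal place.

-121.5°

∠[(j64)² + 69.2(j64) + 1384] = ∠[-2712 + j4428.8] = 121.48°
∠H(j64) = −121.48° = -121.48°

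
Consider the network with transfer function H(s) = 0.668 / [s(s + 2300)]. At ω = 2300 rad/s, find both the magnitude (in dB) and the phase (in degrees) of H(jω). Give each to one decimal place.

|j2300 + 2300| = √(2300² + 2300²) = 3253
|j2300| = 2300
|H(j2300)| = 0.668 / (3253 × 2300) = 8.9291e-08
20 log₁₀(8.9291e-08) = -140.98 dB
∠(j2300 + 2300) = arctan(2300/2300) = 45.00°
∠(j2300) = 90.00°
∠H(j2300) = − (45.00° + 90.00°) = -135.00°

|H| = -141.0 dB, ∠H = -135.0°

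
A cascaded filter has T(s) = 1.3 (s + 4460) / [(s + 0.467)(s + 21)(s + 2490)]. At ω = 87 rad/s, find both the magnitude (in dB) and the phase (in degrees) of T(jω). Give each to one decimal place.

|T| = -70.5 dB, ∠T = -167.0°

|j87 + 4460| = √(87² + 4460²) = 4461
|j87 + 0.467| = √(87² + 0.467²) = 87
|j87 + 21| = √(87² + 21²) = 89.5
|j87 + 2490| = √(87² + 2490²) = 2492
|T(j87)| = 1.3 × 4461 / (87 × 89.5 × 2492) = 0.00029892
20 log₁₀(0.00029892) = -70.49 dB
∠(j87 + 4460) = arctan(87/4460) = 1.12°
∠(j87 + 0.467) = arctan(87/0.467) = 89.69°
∠(j87 + 21) = arctan(87/21) = 76.43°
∠(j87 + 2490) = arctan(87/2490) = 2.00°
∠T(j87) = 1.12° − (89.69° + 76.43° + 2.00°) = -167.01°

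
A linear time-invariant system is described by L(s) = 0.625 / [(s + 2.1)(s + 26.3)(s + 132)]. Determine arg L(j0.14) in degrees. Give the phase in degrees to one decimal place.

-4.2 deg

∠(j0.14 + 2.1) = arctan(0.14/2.1) = 3.81°
∠(j0.14 + 26.3) = arctan(0.14/26.3) = 0.30°
∠(j0.14 + 132) = arctan(0.14/132) = 0.06°
∠L(j0.14) = − (3.81° + 0.30° + 0.06°) = -4.18°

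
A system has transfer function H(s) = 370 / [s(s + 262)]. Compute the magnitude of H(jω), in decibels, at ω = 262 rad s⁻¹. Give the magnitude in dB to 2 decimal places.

|j262 + 262| = √(262² + 262²) = 370.5
|j262| = 262
|H(j262)| = 370 / (370.5 × 262) = 0.0038114
20 log₁₀(0.0038114) = -48.378 dB

-48.38 dB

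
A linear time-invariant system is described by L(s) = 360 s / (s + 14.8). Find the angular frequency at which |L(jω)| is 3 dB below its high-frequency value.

14.8 rad/sec

For a single-pole high-pass, the −3 dB point is at the pole: ω = 14.8 rad/sec.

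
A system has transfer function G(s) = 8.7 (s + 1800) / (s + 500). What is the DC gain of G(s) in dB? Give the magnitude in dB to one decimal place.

G(0) = 8.7 × 1800 / 500 = 31.32
20 log₁₀(31.32) = 29.92 dB

29.9 dB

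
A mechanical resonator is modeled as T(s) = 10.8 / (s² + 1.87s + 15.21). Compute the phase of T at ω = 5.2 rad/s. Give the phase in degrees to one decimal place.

-140.6°

∠[(j5.2)² + 1.87(j5.2) + 15.21] = ∠[-11.83 + j9.724] = 140.58°
∠T(j5.2) = −140.58° = -140.58°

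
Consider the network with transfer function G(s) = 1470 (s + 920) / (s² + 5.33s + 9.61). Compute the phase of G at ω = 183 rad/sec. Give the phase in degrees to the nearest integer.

∠(j183 + 920) = arctan(183/920) = 11.25°
∠[(j183)² + 5.33(j183) + 9.61] = ∠[-33479 + j975.39] = 178.33°
∠G(j183) = 11.25° − 178.33° = -167.08°

-167°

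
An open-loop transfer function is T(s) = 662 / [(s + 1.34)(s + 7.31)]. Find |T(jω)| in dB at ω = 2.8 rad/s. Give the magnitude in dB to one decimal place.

|j2.8 + 1.34| = √(2.8² + 1.34²) = 3.104
|j2.8 + 7.31| = √(2.8² + 7.31²) = 7.828
|T(j2.8)| = 662 / (3.104 × 7.828) = 27.244
20 log₁₀(27.244) = 28.71 dB

28.7 dB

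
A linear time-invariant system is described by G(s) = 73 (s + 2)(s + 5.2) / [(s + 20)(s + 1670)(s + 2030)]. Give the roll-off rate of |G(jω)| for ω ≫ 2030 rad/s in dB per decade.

-20 dB/decade

With 2 zeros and 3 poles, the high-frequency asymptotic slope is 20 × (2 − 3) = -20 dB/decade.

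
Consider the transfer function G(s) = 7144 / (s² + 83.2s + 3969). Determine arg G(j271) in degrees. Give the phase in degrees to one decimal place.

∠[(j271)² + 83.2(j271) + 3969] = ∠[-69472 + j22547] = 162.02°
∠G(j271) = −162.02° = -162.02°

-162.0°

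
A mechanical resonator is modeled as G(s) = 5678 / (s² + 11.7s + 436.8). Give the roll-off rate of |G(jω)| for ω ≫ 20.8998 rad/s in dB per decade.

-40 dB/decade

With 0 zeros and 2 poles, the high-frequency asymptotic slope is 20 × (0 − 2) = -40 dB/decade.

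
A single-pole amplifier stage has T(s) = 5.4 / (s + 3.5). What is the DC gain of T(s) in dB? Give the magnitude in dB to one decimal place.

3.8 dB

T(0) = 5.4 / 3.5 = 1.5429
20 log₁₀(1.5429) = 3.77 dB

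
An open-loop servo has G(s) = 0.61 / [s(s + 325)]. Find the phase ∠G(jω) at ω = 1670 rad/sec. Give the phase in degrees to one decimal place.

-169.0°

∠(j1670 + 325) = arctan(1670/325) = 78.99°
∠(j1670) = 90.00°
∠G(j1670) = − (78.99° + 90.00°) = -168.99°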